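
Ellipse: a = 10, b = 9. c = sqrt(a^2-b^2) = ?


c^2 = 10^2 - 9^2 = 100 - 81 = 19
c = sqrt(19) = 4.3589

c = 4.3589


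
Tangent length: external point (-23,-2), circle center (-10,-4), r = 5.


d = sqrt((-23+ 10)^2 + (-2+ 4)^2) = sqrt(169+4) = 13.1529
L = sqrt(173.0000 - 25) = sqrt(148.0000) = 12.1655

12.1655


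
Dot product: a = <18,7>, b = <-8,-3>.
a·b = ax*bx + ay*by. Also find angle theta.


a·b = 18*(-8) + 7*(-3) = -144 - 21 = -165
|a| = sqrt(324+49) = 19.3132
|b| = sqrt(64+9) = 8.5440
cos(theta) = -165/(sqrt(373)*sqrt(73)) = -165/sqrt(27229) = -0.999927
theta = arccos(-165/sqrt(27229)) = 179.3055 degrees

a·b = -165, theta = 179.3055 deg


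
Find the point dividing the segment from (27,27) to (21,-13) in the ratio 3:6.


Px = (3*21 + 6*27)/9 = 225/9 = 25.0000
Py = (3*(-13) + 6*27)/9 = 123/9 = 13.6667

P = (25.0000, 13.6667)


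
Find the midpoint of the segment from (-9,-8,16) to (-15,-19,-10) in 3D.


Mx = (-9- 15)/2 = -12.0000
My = (-8- 19)/2 = -13.5000
Mz = (16- 10)/2 = 3.0000

M = (-12.0000, -13.5000, 3.0000)


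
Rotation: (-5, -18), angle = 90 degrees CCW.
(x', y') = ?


cos(90) = 0, sin(90) = 1
x' = -5*0 + 18*1 = 18
y' = -5*1 - 18*0 = -5

(18, -5)


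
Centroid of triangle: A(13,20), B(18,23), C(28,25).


Gx = (13+18+28)/3 = 59/3 = 19.6667
Gy = (20+23+25)/3 = 68/3 = 22.6667

G = (19.6667, 22.6667)


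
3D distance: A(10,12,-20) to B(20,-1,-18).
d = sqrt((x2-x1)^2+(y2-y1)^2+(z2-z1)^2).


dx=10, dy=-13, dz=2
d = sqrt(100+169+4) = sqrt(273) = 16.5227

16.5227


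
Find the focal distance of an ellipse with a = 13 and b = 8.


c^2 = 13^2 - 8^2 = 169 - 64 = 105
c = sqrt(105) = 10.2470

c = 10.2470


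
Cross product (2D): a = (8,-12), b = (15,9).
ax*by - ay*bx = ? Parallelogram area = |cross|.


cross = 8*9 + 12*15 = 72 + 180 = 252
Parallelogram area = |252| = 252

cross = 252, parallelogram area = 252


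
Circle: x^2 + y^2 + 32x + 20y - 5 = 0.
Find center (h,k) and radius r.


h = -D/2 = -32/2 = -16
k = -E/2 = -20/2 = -10
r^2 = h^2 + k^2 - F = 256 + 100 + 5 = 361
r = 19

Center (-16, -10), radius = 19


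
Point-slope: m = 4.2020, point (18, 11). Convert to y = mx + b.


y - 11 = 4.2020(x - 18)
y = 4.2020x + 11 - 4.2020*18
y = 4.2020x - 64.6360

y = 4.2020x - 64.6360


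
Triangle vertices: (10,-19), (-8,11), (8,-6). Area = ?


10*(11+ 6) = 170
-8*(-6+ 19) = -104
8*(-19-11) = -240
sum = -174
Area = |-174|/2 = 87.0000

87.0000 sq units


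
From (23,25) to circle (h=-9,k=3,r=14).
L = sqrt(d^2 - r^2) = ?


d = sqrt((23+ 9)^2 + (25-3)^2) = sqrt(1024+484) = 38.8330
L = sqrt(1508.0000 - 196) = sqrt(1312.0000) = 36.2215

36.2215


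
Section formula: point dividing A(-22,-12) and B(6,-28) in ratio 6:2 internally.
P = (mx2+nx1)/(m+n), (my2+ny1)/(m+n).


Px = (6*6 + 2*(-22))/8 = -8/8 = -1.0000
Py = (6*(-28) + 2*(-12))/8 = -192/8 = -24.0000

P = (-1.0000, -24.0000)


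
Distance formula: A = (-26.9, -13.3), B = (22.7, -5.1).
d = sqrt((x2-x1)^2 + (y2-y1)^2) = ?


dx = 22.7 + 26.9 = 49.6
dy = -5.1 + 13.3 = 8.2
d = sqrt(2460.16 + 67.24) = sqrt(2527.4) = 50.2733

50.2733


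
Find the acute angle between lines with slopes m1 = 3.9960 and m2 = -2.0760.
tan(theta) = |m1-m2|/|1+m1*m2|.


m1-m2 = 6.072
1+m1*m2 = -7.295696
tan(theta) = |6.072/(-7.295696)| = 0.832272
theta = arctan(|6.072/(-7.295696)|) = 39.7696 degrees (acute angle)

39.7696 degrees


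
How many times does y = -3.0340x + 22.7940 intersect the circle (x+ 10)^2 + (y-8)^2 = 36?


Substitute y = -3.0340x + 22.7940: (x+ 10)^2 + (-3.0340x+22.7940-8)^2 = 36
Expand to Ax^2 + Bx + C = 0, where b-k = 14.794
A = 1+m^2 = 10.205156
B = 2(m(b-k) - h) = 2(-3.0340*14.794 + 10) = -69.769992
C = h^2 + (b-k)^2 - r^2 = 100 + 218.862436 - 36 = 282.862436
disc = B^2-4AC = 4867.8518 - 11546.6211 = -6678.7693
disc < 0

0 intersection points


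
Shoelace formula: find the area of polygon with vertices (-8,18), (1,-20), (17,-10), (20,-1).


sum(xi*y_{i+1}) = -8*(-20) + 1*(-10) + 17*(-1) + 20*18 = 493
sum(yi*x_{i+1}) = 18*1 - 20*17 - 10*20 - 1*(-8) = -514
Area = |493 + 514|/2 = 1007/2 = 503.5000

503.5000 sq units


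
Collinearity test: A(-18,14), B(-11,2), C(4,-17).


-18*(2+ 17) - 11*(-17-14) + 4*(14-2)
= -342 + 341 + 48 = 47

No, not collinear (determinant = 47)


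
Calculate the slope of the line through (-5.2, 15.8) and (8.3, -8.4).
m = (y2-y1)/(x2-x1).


dy = -8.4 - 15.8 = -24.2
dx = 8.3 + 5.2 = 13.5
m = -24.2/13.5 = -1.7926

m = -1.7926


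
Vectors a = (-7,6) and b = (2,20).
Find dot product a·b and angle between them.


a·b = -7*2 + 6*20 = -14 + 120 = 106
|a| = sqrt(49+36) = 9.2195
|b| = sqrt(4+400) = 20.0998
cos(theta) = 106/(sqrt(85)*sqrt(404)) = 106/sqrt(34340) = 0.572013
theta = arccos(106/sqrt(34340)) = 55.1093 degrees

a·b = 106, theta = 55.1093 deg


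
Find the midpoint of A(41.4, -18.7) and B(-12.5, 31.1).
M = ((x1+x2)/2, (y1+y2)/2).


Mx = (41.4 - 12.5)/2 = 28.9/2 = 14.4500
My = (-18.7 + 31.1)/2 = 12.4/2 = 6.2000

(14.4500, 6.2000)


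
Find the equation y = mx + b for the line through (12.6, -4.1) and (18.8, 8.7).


m = (12.8)/(6.2) = 2.0645
b = y1 - m*x1 = -4.1 - (12.8*12.6)/(6.2) = -4.1 - 26.0129 = -30.1129

y = 2.0645x - 30.1129


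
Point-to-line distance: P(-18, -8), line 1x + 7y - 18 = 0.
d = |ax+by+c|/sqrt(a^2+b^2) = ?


|1*(-18) + 7*(-8) - 18| = |-92| = 92
sqrt(1 + 49) = sqrt(50) = 7.0711
d = 92/sqrt(50) = 13.0108

13.0108


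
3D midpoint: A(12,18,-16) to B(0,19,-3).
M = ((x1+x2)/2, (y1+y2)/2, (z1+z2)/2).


Mx = (12+0)/2 = 6.0000
My = (18+19)/2 = 18.5000
Mz = (-16- 3)/2 = -9.5000

M = (6.0000, 18.5000, -9.5000)


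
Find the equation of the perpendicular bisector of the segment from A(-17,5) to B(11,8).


Midpoint = (-3, 6.5)
Slope of AB = dy/dx = 3/28 = 0.1071
Perp slope = -dx/dy = -28/3 = -9.3333
b = My - (perp slope)*Mx = 6.5 + (28*(-3))/3 = 6.5 - 28.0000 = -21.5000

y = -9.3333x - 21.5000


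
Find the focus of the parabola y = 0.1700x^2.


a = 0.1700
4a = 0.6800
focus = (0, 1/0.6800) = (0, 1.4706)

Focus = (0, 1.4706)


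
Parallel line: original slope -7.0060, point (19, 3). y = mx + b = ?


Parallel lines have equal slopes.
m2 = -7.0060
b2 = 3 + 7.0060*19 = 136.1140

y = -7.0060x + 136.1140


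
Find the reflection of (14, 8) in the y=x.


Reflection rule for y=x: (y, x)
(14, 8) -> (8, 14)

(8, 14)


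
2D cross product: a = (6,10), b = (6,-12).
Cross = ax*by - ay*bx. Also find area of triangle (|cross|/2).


cross = 6*(-12) - 10*6 = -72 - 60 = -132
Triangle area = |-132|/2 = 132/2 = 66.0000

cross = -132, triangle area = 66.0000


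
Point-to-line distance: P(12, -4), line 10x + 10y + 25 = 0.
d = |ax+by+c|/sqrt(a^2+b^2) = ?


|10*12 + 10*(-4) + 25| = |105| = 105
sqrt(100 + 100) = sqrt(200) = 14.1421
d = 105/sqrt(200) = 7.4246

7.4246


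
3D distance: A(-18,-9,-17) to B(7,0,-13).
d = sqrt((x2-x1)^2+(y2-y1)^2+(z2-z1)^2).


dx=25, dy=9, dz=4
d = sqrt(625+81+16) = sqrt(722) = 26.8701

26.8701


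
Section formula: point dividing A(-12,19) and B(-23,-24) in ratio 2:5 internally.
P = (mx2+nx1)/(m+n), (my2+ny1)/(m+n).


Px = (2*(-23) + 5*(-12))/7 = -106/7 = -15.1429
Py = (2*(-24) + 5*19)/7 = 47/7 = 6.7143

P = (-15.1429, 6.7143)


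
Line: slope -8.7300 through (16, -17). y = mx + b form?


y + 17 = -8.7300(x - 16)
y = -8.7300x - 17 + 8.7300*16
y = -8.7300x + 122.6800

y = -8.7300x + 122.6800


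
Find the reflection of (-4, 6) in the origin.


Reflection rule for origin: (-x, -y)
(-4, 6) -> (4, -6)

(4, -6)


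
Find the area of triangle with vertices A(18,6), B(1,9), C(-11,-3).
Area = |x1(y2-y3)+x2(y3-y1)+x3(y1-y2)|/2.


18*(9+ 3) = 216
1*(-3-6) = -9
-11*(6-9) = 33
sum = 240
Area = |240|/2 = 120.0000

120.0000 sq units


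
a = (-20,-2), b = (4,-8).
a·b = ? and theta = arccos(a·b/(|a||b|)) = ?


a·b = -20*4 - 2*(-8) = -80 + 16 = -64
|a| = sqrt(400+4) = 20.0998
|b| = sqrt(16+64) = 8.9443
cos(theta) = -64/(sqrt(404)*sqrt(80)) = -64/sqrt(32320) = -0.355995
theta = arccos(-64/sqrt(32320)) = 110.8545 degrees

a·b = -64, theta = 110.8545 deg


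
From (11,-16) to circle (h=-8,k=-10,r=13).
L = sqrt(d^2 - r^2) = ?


d = sqrt((11+ 8)^2 + (-16+ 10)^2) = sqrt(361+36) = 19.9249
L = sqrt(397.0000 - 169) = sqrt(228.0000) = 15.0997

15.0997


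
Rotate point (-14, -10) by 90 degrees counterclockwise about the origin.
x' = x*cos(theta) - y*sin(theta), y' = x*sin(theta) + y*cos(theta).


cos(90) = 0, sin(90) = 1
x' = -14*0 + 10*1 = 10
y' = -14*1 - 10*0 = -14

(10, -14)


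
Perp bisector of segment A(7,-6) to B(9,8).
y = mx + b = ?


Midpoint = (8, 1)
Slope of AB = dy/dx = 14/2 = 7.0000
Perp slope = -dx/dy = -2/14 = -0.1429
b = My - (perp slope)*Mx = 1 + (2*8)/14 = 1 + 1.1429 = 2.1429

y = -0.1429x + 2.1429


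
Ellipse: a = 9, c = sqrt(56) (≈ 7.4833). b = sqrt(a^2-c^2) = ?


b^2 = 9^2 - (sqrt(56))^2 = 81 - 56 = 25
b = sqrt(25) = 5

b = 5


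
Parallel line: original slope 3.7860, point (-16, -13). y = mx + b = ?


Parallel lines have equal slopes.
m2 = 3.7860
b2 = -13 - 3.7860*(-16) = 47.5760

y = 3.7860x + 47.5760


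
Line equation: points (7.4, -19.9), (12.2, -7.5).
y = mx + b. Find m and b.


m = (12.4)/(4.8) = 2.5833
b = y1 - m*x1 = -19.9 - (12.4*7.4)/(4.8) = -19.9 - 19.1167 = -39.0167

y = 2.5833x - 39.0167


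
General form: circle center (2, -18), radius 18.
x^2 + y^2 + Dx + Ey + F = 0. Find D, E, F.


(x-2)^2 + (y+ 18)^2 = 18^2
D = -2h = -4, E = -2k = 36
F = h^2+k^2-r^2 = 4+324-324 = 4

D = -4, E = 36, F = 4


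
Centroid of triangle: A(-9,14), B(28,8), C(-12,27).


Gx = (-9+28- 12)/3 = 7/3 = 2.3333
Gy = (14+8+27)/3 = 49/3 = 16.3333

G = (2.3333, 16.3333)


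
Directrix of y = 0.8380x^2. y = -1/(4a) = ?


a = 0.8380
1/(4a) = 0.2983
directrix: y = -0.2983 = -0.2983

y = -0.2983


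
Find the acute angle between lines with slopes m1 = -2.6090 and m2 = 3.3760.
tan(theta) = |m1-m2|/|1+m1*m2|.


m1-m2 = -5.985
1+m1*m2 = -7.807984
tan(theta) = |-5.985/(-7.807984)| = 0.766523
theta = arctan(|-5.985/(-7.807984)|) = 37.4710 degrees (acute angle)

37.4710 degrees


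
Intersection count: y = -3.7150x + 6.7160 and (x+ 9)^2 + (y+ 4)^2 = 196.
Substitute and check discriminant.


Substitute y = -3.7150x + 6.7160: (x+ 9)^2 + (-3.7150x+6.7160+ 4)^2 = 196
Expand to Ax^2 + Bx + C = 0, where b-k = 10.716
A = 1+m^2 = 14.801225
B = 2(m(b-k) - h) = 2(-3.7150*10.716 + 9) = -61.61988
C = h^2 + (b-k)^2 - r^2 = 81 + 114.832656 - 196 = -0.167344
disc = B^2-4AC = 3797.0096 + 9.9076 = 3806.9172
disc > 0

2 intersection points


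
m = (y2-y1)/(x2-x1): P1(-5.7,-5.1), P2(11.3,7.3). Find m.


dy = 7.3 + 5.1 = 12.4
dx = 11.3 + 5.7 = 17.0
m = 12.4/17.0 = 0.7294

m = 0.7294


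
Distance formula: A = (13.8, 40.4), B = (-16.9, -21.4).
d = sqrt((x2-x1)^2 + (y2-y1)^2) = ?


dx = -16.9 - 13.8 = -30.7
dy = -21.4 - 40.4 = -61.8
d = sqrt(942.49 + 3819.24) = sqrt(4761.73) = 69.0053

69.0053


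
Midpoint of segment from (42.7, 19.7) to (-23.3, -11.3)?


Mx = (42.7 - 23.3)/2 = 19.4/2 = 9.7000
My = (19.7 - 11.3)/2 = 8.4/2 = 4.2000

(9.7000, 4.2000)


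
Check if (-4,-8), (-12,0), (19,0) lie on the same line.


-4*(0-0) - 12*(0+ 8) + 19*(-8-0)
= 0 - 96 - 152 = -248

No, not collinear (determinant = -248)


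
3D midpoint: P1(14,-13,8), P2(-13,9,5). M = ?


Mx = (14- 13)/2 = 0.5000
My = (-13+9)/2 = -2.0000
Mz = (8+5)/2 = 6.5000

M = (0.5000, -2.0000, 6.5000)


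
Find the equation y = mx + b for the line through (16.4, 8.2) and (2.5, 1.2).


m = (-7)/(-13.9) = 0.5036
b = y1 - m*x1 = 8.2 - (-7*16.4)/(-13.9) = 8.2 - 8.2590 = -0.0590

y = 0.5036x - 0.0590


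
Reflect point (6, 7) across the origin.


Reflection rule for origin: (-x, -y)
(6, 7) -> (-6, -7)

(-6, -7)


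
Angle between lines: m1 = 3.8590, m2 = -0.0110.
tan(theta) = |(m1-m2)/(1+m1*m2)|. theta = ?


m1-m2 = 3.87
1+m1*m2 = 0.957551
tan(theta) = |3.87/0.957551| = 4.041560
theta = arctan(|3.87/0.957551|) = 76.1025 degrees (acute angle)

76.1025 degrees


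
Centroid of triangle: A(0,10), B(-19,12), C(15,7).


Gx = (0- 19+15)/3 = -4/3 = -1.3333
Gy = (10+12+7)/3 = 29/3 = 9.6667

G = (-1.3333, 9.6667)


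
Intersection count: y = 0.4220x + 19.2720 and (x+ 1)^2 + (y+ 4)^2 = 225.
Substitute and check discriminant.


Substitute y = 0.4220x + 19.2720: (x+ 1)^2 + (0.4220x+19.2720+ 4)^2 = 225
Expand to Ax^2 + Bx + C = 0, where b-k = 23.272
A = 1+m^2 = 1.178084
B = 2(m(b-k) - h) = 2(0.4220*23.272 + 1) = 21.641568
C = h^2 + (b-k)^2 - r^2 = 1 + 541.585984 - 225 = 317.585984
disc = B^2-4AC = 468.3575 - 1496.5719 = -1028.2144
disc < 0

0 intersection points


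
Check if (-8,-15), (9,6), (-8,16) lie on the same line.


-8*(6-16) + 9*(16+ 15) - 8*(-15-6)
= 80 + 279 + 168 = 527

No, not collinear (determinant = 527)


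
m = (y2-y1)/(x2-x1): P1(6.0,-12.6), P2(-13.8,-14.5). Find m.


dy = -14.5 + 12.6 = -1.9
dx = -13.8 - 6.0 = -19.8
m = -1.9/(-19.8) = 0.0960

m = 0.0960


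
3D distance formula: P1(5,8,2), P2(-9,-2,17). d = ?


dx=-14, dy=-10, dz=15
d = sqrt(196+100+225) = sqrt(521) = 22.8254

22.8254


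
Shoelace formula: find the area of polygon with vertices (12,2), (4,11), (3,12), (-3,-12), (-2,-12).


sum(xi*y_{i+1}) = 12*11 + 4*12 + 3*(-12) - 3*(-12) - 2*2 = 176
sum(yi*x_{i+1}) = 2*4 + 11*3 + 12*(-3) - 12*(-2) - 12*12 = -115
Area = |176 + 115|/2 = 291/2 = 145.5000

145.5000 sq units


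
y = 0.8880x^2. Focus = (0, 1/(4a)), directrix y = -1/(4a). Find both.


a = 0.8880
1/(4a) = 0.2815
Focus = (0, 0.2815)
Directrix: y = -0.2815

Focus = (0, 0.2815), Directrix: y = -0.2815


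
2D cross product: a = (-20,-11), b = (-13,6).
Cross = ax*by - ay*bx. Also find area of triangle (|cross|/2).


cross = -20*6 + 11*(-13) = -120 - 143 = -263
Triangle area = |-263|/2 = 263/2 = 131.5000

cross = -263, triangle area = 131.5000


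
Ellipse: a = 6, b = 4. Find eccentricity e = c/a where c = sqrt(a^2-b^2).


c = sqrt(36-16) = sqrt(20) = 4.4721
e = c/a = sqrt(20)/6 = 0.7454

e = 0.7454


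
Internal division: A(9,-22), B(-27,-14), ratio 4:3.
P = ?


Px = (4*(-27) + 3*9)/7 = -81/7 = -11.5714
Py = (4*(-14) + 3*(-22))/7 = -122/7 = -17.4286

P = (-11.5714, -17.4286)


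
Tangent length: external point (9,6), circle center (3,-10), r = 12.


d = sqrt((9-3)^2 + (6+ 10)^2) = sqrt(36+256) = 17.0880
L = sqrt(292.0000 - 144) = sqrt(148.0000) = 12.1655

12.1655


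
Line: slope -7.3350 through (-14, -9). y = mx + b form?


y + 9 = -7.3350(x + 14)
y = -7.3350x - 9 + 7.3350*(-14)
y = -7.3350x - 111.6900

y = -7.3350x - 111.6900


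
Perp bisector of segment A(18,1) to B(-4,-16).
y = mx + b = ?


Midpoint = (7, -7.5)
Slope of AB = dy/dx = -17/(-22) = 0.7727
Perp slope = -dx/dy = -22/17 = -1.2941
b = My - (perp slope)*Mx = -7.5 + (-22*7)/(-17) = -7.5 + 9.0588 = 1.5588

y = -1.2941x + 1.5588


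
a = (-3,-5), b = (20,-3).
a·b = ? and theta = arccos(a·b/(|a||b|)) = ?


a·b = -3*20 - 5*(-3) = -60 + 15 = -45
|a| = sqrt(9+25) = 5.8310
|b| = sqrt(400+9) = 20.2237
cos(theta) = -45/(sqrt(34)*sqrt(409)) = -45/sqrt(13906) = -0.381603
theta = arccos(-45/sqrt(13906)) = 112.4330 degrees

a·b = -45, theta = 112.4330 deg


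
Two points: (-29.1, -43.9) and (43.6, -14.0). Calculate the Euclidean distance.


dx = 43.6 + 29.1 = 72.7
dy = -14.0 + 43.9 = 29.9
d = sqrt(5285.29 + 894.01) = sqrt(6179.3) = 78.6085

78.6085


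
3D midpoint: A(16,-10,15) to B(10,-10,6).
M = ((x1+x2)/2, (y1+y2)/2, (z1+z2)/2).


Mx = (16+10)/2 = 13.0000
My = (-10- 10)/2 = -10.0000
Mz = (15+6)/2 = 10.5000

M = (13.0000, -10.0000, 10.5000)


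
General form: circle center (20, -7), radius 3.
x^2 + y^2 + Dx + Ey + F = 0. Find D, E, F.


(x-20)^2 + (y+ 7)^2 = 3^2
D = -2h = -40, E = -2k = 14
F = h^2+k^2-r^2 = 400+49-9 = 440

D = -40, E = 14, F = 440


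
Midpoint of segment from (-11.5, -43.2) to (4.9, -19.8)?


Mx = (-11.5 + 4.9)/2 = -6.6/2 = -3.3000
My = (-43.2 - 19.8)/2 = -63.0/2 = -31.5000

(-3.3000, -31.5000)


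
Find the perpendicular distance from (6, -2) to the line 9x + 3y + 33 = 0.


|9*6 + 3*(-2) + 33| = |81| = 81
sqrt(81 + 9) = sqrt(90) = 9.4868
d = 81/sqrt(90) = 8.5381

8.5381


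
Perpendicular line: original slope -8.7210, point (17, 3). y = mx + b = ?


Perpendicular slope = -1/m1 = -1/(-8.7210) = 0.1147
b2 = y0 - m2*x0 = 3 + 17/(-8.7210) = 3 - 1.9493 = 1.0507

y = 0.1147x + 1.0507


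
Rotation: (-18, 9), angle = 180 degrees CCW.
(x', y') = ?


cos(180) = -1, sin(180) = 0
x' = -18*(-1) - 9*0 = 18
y' = -18*0 + 9*(-1) = -9

(18, -9)


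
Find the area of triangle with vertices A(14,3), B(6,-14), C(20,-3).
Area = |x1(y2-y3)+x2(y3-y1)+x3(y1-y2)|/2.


14*(-14+ 3) = -154
6*(-3-3) = -36
20*(3+ 14) = 340
sum = 150
Area = |150|/2 = 75.0000

75.0000 sq units


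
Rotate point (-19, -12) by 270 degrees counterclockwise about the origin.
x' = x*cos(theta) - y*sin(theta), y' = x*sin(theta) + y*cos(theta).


cos(270) = 0, sin(270) = -1
x' = -19*0 + 12*(-1) = -12
y' = -19*(-1) - 12*0 = 19

(-12, 19)


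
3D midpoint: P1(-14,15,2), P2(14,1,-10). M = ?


Mx = (-14+14)/2 = 0
My = (15+1)/2 = 8.0000
Mz = (2- 10)/2 = -4.0000

M = (0, 8.0000, -4.0000)


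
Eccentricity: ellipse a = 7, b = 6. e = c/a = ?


c = sqrt(49-36) = sqrt(13) = 3.6056
e = c/a = sqrt(13)/7 = 0.5151

e = 0.5151


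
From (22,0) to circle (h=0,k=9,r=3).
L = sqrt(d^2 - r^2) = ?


d = sqrt((22-0)^2 + (0-9)^2) = sqrt(484+81) = 23.7697
L = sqrt(565.0000 - 9) = sqrt(556.0000) = 23.5797

23.5797


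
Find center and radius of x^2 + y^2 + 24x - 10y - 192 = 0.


h = -D/2 = -24/2 = -12
k = -E/2 = 10/2 = 5
r^2 = h^2 + k^2 - F = 144 + 25 + 192 = 361
r = 19

Center (-12, 5), radius = 19


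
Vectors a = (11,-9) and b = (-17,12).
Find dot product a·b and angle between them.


a·b = 11*(-17) - 9*12 = -187 - 108 = -295
|a| = sqrt(121+81) = 14.2127
|b| = sqrt(289+144) = 20.8087
cos(theta) = -295/(sqrt(202)*sqrt(433)) = -295/sqrt(87466) = -0.997476
theta = arccos(-295/sqrt(87466)) = 175.9282 degrees

a·b = -295, theta = 175.9282 deg


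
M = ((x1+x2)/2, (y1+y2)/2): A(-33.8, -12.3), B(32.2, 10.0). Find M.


Mx = (-33.8 + 32.2)/2 = -1.6/2 = -0.8000
My = (-12.3 + 10.0)/2 = -2.3/2 = -1.1500

(-0.8000, -1.1500)


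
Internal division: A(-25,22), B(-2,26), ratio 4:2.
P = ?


Px = (4*(-2) + 2*(-25))/6 = -58/6 = -9.6667
Py = (4*26 + 2*22)/6 = 148/6 = 24.6667

P = (-9.6667, 24.6667)


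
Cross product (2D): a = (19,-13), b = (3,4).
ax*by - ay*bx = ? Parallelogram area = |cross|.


cross = 19*4 + 13*3 = 76 + 39 = 115
Parallelogram area = |115| = 115

cross = 115, parallelogram area = 115


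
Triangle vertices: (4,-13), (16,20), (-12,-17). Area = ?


4*(20+ 17) = 148
16*(-17+ 13) = -64
-12*(-13-20) = 396
sum = 480
Area = |480|/2 = 240.0000

240.0000 sq units


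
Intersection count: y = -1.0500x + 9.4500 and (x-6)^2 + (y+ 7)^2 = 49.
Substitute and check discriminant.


Substitute y = -1.0500x + 9.4500: (x-6)^2 + (-1.0500x+9.4500+ 7)^2 = 49
Expand to Ax^2 + Bx + C = 0, where b-k = 16.45
A = 1+m^2 = 2.1025
B = 2(m(b-k) - h) = 2(-1.0500*16.45 - 6) = -46.545
C = h^2 + (b-k)^2 - r^2 = 36 + 270.6025 - 49 = 257.6025
disc = B^2-4AC = 2166.4370 - 2166.4370 = 0
disc = 0

1 intersection point (tangent)


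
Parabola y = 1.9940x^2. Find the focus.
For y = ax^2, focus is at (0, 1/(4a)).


a = 1.9940
4a = 7.9760
focus = (0, 1/7.9760) = (0, 0.1254)

Focus = (0, 0.1254)


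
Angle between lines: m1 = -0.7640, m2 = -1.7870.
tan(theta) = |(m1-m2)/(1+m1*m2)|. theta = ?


m1-m2 = 1.023
1+m1*m2 = 2.365268
tan(theta) = |1.023/2.365268| = 0.432509
theta = arctan(|1.023/2.365268|) = 23.3889 degrees (acute angle)

23.3889 degrees


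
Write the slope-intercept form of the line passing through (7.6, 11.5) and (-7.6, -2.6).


m = (-14.1)/(-15.2) = 0.9276
b = y1 - m*x1 = 11.5 - (-14.1*7.6)/(-15.2) = 11.5 - 7.0500 = 4.4500

y = 0.9276x + 4.4500


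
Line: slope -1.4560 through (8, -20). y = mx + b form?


y + 20 = -1.4560(x - 8)
y = -1.4560x - 20 + 1.4560*8
y = -1.4560x - 8.3520

y = -1.4560x - 8.3520


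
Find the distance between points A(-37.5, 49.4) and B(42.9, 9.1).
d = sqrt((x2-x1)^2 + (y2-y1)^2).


dx = 42.9 + 37.5 = 80.4
dy = 9.1 - 49.4 = -40.3
d = sqrt(6464.16 + 1624.09) = sqrt(8088.25) = 89.9347

89.9347


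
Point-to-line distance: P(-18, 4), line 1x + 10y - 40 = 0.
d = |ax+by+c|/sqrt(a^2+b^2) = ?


|1*(-18) + 10*4 - 40| = |-18| = 18
sqrt(1 + 100) = sqrt(101) = 10.0499
d = 18/sqrt(101) = 1.7911

1.7911


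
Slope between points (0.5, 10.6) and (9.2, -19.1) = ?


dy = -19.1 - 10.6 = -29.7
dx = 9.2 - 0.5 = 8.7
m = -29.7/8.7 = -3.4138

m = -3.4138


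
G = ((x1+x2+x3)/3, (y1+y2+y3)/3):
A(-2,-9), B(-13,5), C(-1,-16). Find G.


Gx = (-2- 13- 1)/3 = -16/3 = -5.3333
Gy = (-9+5- 16)/3 = -20/3 = -6.6667

G = (-5.3333, -6.6667)


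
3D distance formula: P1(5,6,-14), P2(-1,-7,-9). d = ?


dx=-6, dy=-13, dz=5
d = sqrt(36+169+25) = sqrt(230) = 15.1658

15.1658


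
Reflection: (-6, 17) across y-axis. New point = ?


Reflection rule for y-axis: (-x, y)
(-6, 17) -> (6, 17)

(6, 17)


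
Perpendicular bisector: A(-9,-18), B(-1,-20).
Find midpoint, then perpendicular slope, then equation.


Midpoint = (-5, -19)
Slope of AB = dy/dx = -2/8 = -0.2500
Perp slope = -dx/dy = 8/2 = 4.0000
b = My - (perp slope)*Mx = -19 + (8*(-5))/(-2) = -19 + 20.0000 = 1.0000

y = 4.0000x + 1.0000


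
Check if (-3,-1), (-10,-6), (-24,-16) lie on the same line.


-3*(-6+ 16) - 10*(-16+ 1) - 24*(-1+ 6)
= -30 + 150 - 120 = 0

Yes, collinear (determinant = 0)


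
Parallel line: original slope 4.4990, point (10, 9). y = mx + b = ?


Parallel lines have equal slopes.
m2 = 4.4990
b2 = 9 - 4.4990*10 = -35.9900

y = 4.4990x - 35.9900


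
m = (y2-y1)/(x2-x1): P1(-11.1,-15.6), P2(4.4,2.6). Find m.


dy = 2.6 + 15.6 = 18.2
dx = 4.4 + 11.1 = 15.5
m = 18.2/15.5 = 1.1742

m = 1.1742


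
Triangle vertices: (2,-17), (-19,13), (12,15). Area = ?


2*(13-15) = -4
-19*(15+ 17) = -608
12*(-17-13) = -360
sum = -972
Area = |-972|/2 = 486.0000

486.0000 sq units


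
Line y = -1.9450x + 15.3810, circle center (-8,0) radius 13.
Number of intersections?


Substitute y = -1.9450x + 15.3810: (x+ 8)^2 + (-1.9450x+15.3810-0)^2 = 169
Expand to Ax^2 + Bx + C = 0, where b-k = 15.381
A = 1+m^2 = 4.783025
B = 2(m(b-k) - h) = 2(-1.9450*15.381 + 8) = -43.83209
C = h^2 + (b-k)^2 - r^2 = 64 + 236.575161 - 169 = 131.575161
disc = B^2-4AC = 1921.2521 - 2517.3091 = -596.0570
disc < 0

0 intersection points


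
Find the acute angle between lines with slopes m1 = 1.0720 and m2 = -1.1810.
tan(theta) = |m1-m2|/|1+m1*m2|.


m1-m2 = 2.253
1+m1*m2 = -0.266032
tan(theta) = |2.253/(-0.266032)| = 8.468906
theta = arctan(|2.253/(-0.266032)|) = 83.2658 degrees (acute angle)

83.2658 degrees


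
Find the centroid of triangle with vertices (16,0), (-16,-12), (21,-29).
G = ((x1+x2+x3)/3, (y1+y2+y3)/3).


Gx = (16- 16+21)/3 = 21/3 = 7.0000
Gy = (0- 12- 29)/3 = -41/3 = -13.6667

G = (7.0000, -13.6667)


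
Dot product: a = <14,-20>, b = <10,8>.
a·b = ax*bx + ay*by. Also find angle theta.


a·b = 14*10 - 20*8 = 140 - 160 = -20
|a| = sqrt(196+400) = 24.4131
|b| = sqrt(100+64) = 12.8062
cos(theta) = -20/(sqrt(596)*sqrt(164)) = -20/sqrt(97744) = -0.063971
theta = arccos(-20/sqrt(97744)) = 93.6678 degrees

a·b = -20, theta = 93.6678 deg


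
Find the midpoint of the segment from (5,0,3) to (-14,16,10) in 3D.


Mx = (5- 14)/2 = -4.5000
My = (0+16)/2 = 8.0000
Mz = (3+10)/2 = 6.5000

M = (-4.5000, 8.0000, 6.5000)


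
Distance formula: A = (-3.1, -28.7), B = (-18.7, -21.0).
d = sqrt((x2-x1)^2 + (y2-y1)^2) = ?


dx = -18.7 + 3.1 = -15.6
dy = -21.0 + 28.7 = 7.7
d = sqrt(243.36 + 59.29) = sqrt(302.65) = 17.3968

17.3968


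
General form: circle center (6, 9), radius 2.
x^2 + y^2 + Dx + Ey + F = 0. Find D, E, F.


(x-6)^2 + (y-9)^2 = 2^2
D = -2h = -12, E = -2k = -18
F = h^2+k^2-r^2 = 36+81-4 = 113

D = -12, E = -18, F = 113


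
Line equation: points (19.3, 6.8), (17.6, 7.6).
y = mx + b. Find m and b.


m = (0.8)/(-1.7) = -0.4706
b = y1 - m*x1 = 6.8 - (0.8*19.3)/(-1.7) = 6.8 + 9.0824 = 15.8824

y = -0.4706x + 15.8824


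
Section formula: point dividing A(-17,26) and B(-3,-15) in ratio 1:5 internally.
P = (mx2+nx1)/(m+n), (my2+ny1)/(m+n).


Px = (1*(-3) + 5*(-17))/6 = -88/6 = -14.6667
Py = (1*(-15) + 5*26)/6 = 115/6 = 19.1667

P = (-14.6667, 19.1667)


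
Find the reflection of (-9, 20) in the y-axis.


Reflection rule for y-axis: (-x, y)
(-9, 20) -> (9, 20)

(9, 20)


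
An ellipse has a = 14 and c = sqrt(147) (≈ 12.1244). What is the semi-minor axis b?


b^2 = 14^2 - (sqrt(147))^2 = 196 - 147 = 49
b = sqrt(49) = 7

b = 7


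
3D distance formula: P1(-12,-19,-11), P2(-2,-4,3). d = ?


dx=10, dy=15, dz=14
d = sqrt(100+225+196) = sqrt(521) = 22.8254

22.8254


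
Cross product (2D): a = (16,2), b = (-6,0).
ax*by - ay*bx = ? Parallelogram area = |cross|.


cross = 16*0 - 2*(-6) = 0 + 12 = 12
Parallelogram area = |12| = 12

cross = 12, parallelogram area = 12


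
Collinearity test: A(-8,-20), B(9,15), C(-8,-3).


-8*(15+ 3) + 9*(-3+ 20) - 8*(-20-15)
= -144 + 153 + 280 = 289

No, not collinear (determinant = 289)


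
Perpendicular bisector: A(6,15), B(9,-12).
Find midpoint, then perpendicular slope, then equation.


Midpoint = (7.5, 1.5)
Slope of AB = dy/dx = -27/3 = -9.0000
Perp slope = -dx/dy = 3/27 = 0.1111
b = My - (perp slope)*Mx = 1.5 + (3*7.5)/(-27) = 1.5 - 0.8333 = 0.6667

y = 0.1111x + 0.6667


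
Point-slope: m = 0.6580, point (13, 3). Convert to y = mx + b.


y - 3 = 0.6580(x - 13)
y = 0.6580x + 3 - 0.6580*13
y = 0.6580x - 5.5540

y = 0.6580x - 5.5540


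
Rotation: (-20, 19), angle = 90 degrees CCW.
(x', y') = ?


cos(90) = 0, sin(90) = 1
x' = -20*0 - 19*1 = -19
y' = -20*1 + 19*0 = -20

(-19, -20)


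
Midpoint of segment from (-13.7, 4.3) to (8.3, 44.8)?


Mx = (-13.7 + 8.3)/2 = -5.4/2 = -2.7000
My = (4.3 + 44.8)/2 = 49.1/2 = 24.5500

(-2.7000, 24.5500)


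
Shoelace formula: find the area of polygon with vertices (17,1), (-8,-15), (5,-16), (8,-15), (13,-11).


sum(xi*y_{i+1}) = 17*(-15) - 8*(-16) + 5*(-15) + 8*(-11) + 13*1 = -277
sum(yi*x_{i+1}) = 1*(-8) - 15*5 - 16*8 - 15*13 - 11*17 = -593
Area = |-277 + 593|/2 = 316/2 = 158.0000

158.0000 sq units


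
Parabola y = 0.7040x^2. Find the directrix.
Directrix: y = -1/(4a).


a = 0.7040
1/(4a) = 0.3551
directrix: y = -0.3551 = -0.3551

y = -0.3551


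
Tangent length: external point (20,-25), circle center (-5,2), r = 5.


d = sqrt((20+ 5)^2 + (-25-2)^2) = sqrt(625+729) = 36.7967
L = sqrt(1354.0000 - 25) = sqrt(1329.0000) = 36.4555

36.4555


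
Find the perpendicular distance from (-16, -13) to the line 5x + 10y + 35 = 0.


|5*(-16) + 10*(-13) + 35| = |-175| = 175
sqrt(25 + 100) = sqrt(125) = 11.1803
d = 175/sqrt(125) = 15.6525

15.6525


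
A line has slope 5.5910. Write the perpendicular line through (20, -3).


Perpendicular slope = -1/m1 = -1/5.5910 = -0.1789
b2 = y0 - m2*x0 = -3 + 20/5.5910 = -3 + 3.5772 = 0.5772

y = -0.1789x + 0.5772


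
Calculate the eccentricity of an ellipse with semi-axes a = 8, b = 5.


c = sqrt(64-25) = sqrt(39) = 6.2450
e = c/a = sqrt(39)/8 = 0.7806

e = 0.7806


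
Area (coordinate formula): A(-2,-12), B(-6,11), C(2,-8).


-2*(11+ 8) = -38
-6*(-8+ 12) = -24
2*(-12-11) = -46
sum = -108
Area = |-108|/2 = 54.0000

54.0000 sq units


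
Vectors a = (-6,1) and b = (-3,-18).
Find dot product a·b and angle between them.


a·b = -6*(-3) + 1*(-18) = 18 - 18 = 0
|a| = sqrt(36+1) = 6.0828
|b| = sqrt(9+324) = 18.2483
cos(theta) = 0/(sqrt(37)*sqrt(333)) = 0/sqrt(12321) = 0
theta = arccos(0/sqrt(12321)) = 90.0000 degrees

a·b = 0, theta = 90.0000 deg


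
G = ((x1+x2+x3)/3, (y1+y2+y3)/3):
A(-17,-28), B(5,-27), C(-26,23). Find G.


Gx = (-17+5- 26)/3 = -38/3 = -12.6667
Gy = (-28- 27+23)/3 = -32/3 = -10.6667

G = (-12.6667, -10.6667)


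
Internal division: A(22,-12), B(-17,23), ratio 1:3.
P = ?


Px = (1*(-17) + 3*22)/4 = 49/4 = 12.2500
Py = (1*23 + 3*(-12))/4 = -13/4 = -3.2500

P = (12.2500, -3.2500)


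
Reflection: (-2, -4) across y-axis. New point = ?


Reflection rule for y-axis: (-x, y)
(-2, -4) -> (2, -4)

(2, -4)


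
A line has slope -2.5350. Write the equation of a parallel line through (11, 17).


Parallel lines have equal slopes.
m2 = -2.5350
b2 = 17 + 2.5350*11 = 44.8850

y = -2.5350x + 44.8850


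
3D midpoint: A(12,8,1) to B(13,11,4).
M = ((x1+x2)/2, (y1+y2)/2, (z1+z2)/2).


Mx = (12+13)/2 = 12.5000
My = (8+11)/2 = 9.5000
Mz = (1+4)/2 = 2.5000

M = (12.5000, 9.5000, 2.5000)


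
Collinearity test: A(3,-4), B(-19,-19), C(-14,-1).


3*(-19+ 1) - 19*(-1+ 4) - 14*(-4+ 19)
= -54 - 57 - 210 = -321

No, not collinear (determinant = -321)


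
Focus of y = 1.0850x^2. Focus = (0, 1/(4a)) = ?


a = 1.0850
4a = 4.3400
focus = (0, 1/4.3400) = (0, 0.2304)

Focus = (0, 0.2304)


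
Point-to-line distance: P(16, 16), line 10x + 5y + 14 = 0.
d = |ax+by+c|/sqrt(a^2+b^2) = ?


|10*16 + 5*16 + 14| = |254| = 254
sqrt(100 + 25) = sqrt(125) = 11.1803
d = 254/sqrt(125) = 22.7185

22.7185


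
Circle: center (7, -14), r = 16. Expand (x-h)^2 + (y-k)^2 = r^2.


(x-7)^2 + (y+ 14)^2 = 16^2
D = -2h = -14, E = -2k = 28
F = h^2+k^2-r^2 = 49+196-256 = -11

x^2 + y^2 - 14x + 28y - 11 = 0


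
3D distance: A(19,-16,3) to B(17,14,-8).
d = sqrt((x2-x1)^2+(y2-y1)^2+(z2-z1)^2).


dx=-2, dy=30, dz=-11
d = sqrt(4+900+121) = sqrt(1025) = 32.0156

32.0156


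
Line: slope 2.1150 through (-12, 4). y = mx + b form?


y - 4 = 2.1150(x + 12)
y = 2.1150x + 4 - 2.1150*(-12)
y = 2.1150x + 29.3800

y = 2.1150x + 29.3800


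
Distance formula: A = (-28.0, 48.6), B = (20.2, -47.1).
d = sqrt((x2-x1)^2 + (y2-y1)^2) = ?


dx = 20.2 + 28.0 = 48.2
dy = -47.1 - 48.6 = -95.7
d = sqrt(2323.24 + 9158.49) = sqrt(11481.73) = 107.1528

107.1528


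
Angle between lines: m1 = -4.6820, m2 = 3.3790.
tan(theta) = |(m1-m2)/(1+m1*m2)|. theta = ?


m1-m2 = -8.061
1+m1*m2 = -14.820478
tan(theta) = |-8.061/(-14.820478)| = 0.543910
theta = arctan(|-8.061/(-14.820478)|) = 28.5422 degrees (acute angle)

28.5422 degrees


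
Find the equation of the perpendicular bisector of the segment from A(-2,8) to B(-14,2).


Midpoint = (-8, 5)
Slope of AB = dy/dx = -6/(-12) = 0.5000
Perp slope = -dx/dy = -12/6 = -2.0000
b = My - (perp slope)*Mx = 5 + (-12*(-8))/(-6) = 5 - 16.0000 = -11.0000

y = -2.0000x - 11.0000


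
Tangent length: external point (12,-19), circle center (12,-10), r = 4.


d = sqrt((12-12)^2 + (-19+ 10)^2) = sqrt(0+81) = 9.0000
L = sqrt(81.0000 - 16) = sqrt(65.0000) = 8.0623

8.0623


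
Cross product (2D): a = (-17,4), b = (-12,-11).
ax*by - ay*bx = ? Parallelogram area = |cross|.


cross = -17*(-11) - 4*(-12) = 187 + 48 = 235
Parallelogram area = |235| = 235

cross = 235, parallelogram area = 235


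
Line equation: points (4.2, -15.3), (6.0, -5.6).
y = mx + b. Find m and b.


m = (9.7)/(1.8) = 5.3889
b = y1 - m*x1 = -15.3 - (9.7*4.2)/(1.8) = -15.3 - 22.6333 = -37.9333

y = 5.3889x - 37.9333


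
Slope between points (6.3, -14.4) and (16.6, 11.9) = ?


dy = 11.9 + 14.4 = 26.3
dx = 16.6 - 6.3 = 10.3
m = 26.3/10.3 = 2.5534

m = 2.5534


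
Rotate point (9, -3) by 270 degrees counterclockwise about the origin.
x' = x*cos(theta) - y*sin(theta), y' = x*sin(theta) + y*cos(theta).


cos(270) = 0, sin(270) = -1
x' = 9*0 + 3*(-1) = -3
y' = 9*(-1) - 3*0 = -9

(-3, -9)


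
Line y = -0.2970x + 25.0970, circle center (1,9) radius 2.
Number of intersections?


Substitute y = -0.2970x + 25.0970: (x-1)^2 + (-0.2970x+25.0970-9)^2 = 4
Expand to Ax^2 + Bx + C = 0, where b-k = 16.097
A = 1+m^2 = 1.088209
B = 2(m(b-k) - h) = 2(-0.2970*16.097 - 1) = -11.561618
C = h^2 + (b-k)^2 - r^2 = 1 + 259.113409 - 4 = 256.113409
disc = B^2-4AC = 133.6710 - 1114.8197 = -981.1487
disc < 0

0 intersection points


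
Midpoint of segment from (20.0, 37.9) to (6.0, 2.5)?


Mx = (20.0 + 6.0)/2 = 26.0/2 = 13.0000
My = (37.9 + 2.5)/2 = 40.4/2 = 20.2000

(13.0000, 20.2000)


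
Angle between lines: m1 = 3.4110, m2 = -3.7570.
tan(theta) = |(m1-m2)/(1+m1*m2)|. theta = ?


m1-m2 = 7.168
1+m1*m2 = -11.815127
tan(theta) = |7.168/(-11.815127)| = 0.606680
theta = arctan(|7.168/(-11.815127)|) = 31.2443 degrees (acute angle)

31.2443 degrees


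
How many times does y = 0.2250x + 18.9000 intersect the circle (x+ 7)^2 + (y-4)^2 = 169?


Substitute y = 0.2250x + 18.9000: (x+ 7)^2 + (0.2250x+18.9000-4)^2 = 169
Expand to Ax^2 + Bx + C = 0, where b-k = 14.9
A = 1+m^2 = 1.050625
B = 2(m(b-k) - h) = 2(0.2250*14.9 + 7) = 20.705
C = h^2 + (b-k)^2 - r^2 = 49 + 222.01 - 169 = 102.01
disc = B^2-4AC = 428.6970 - 428.6970 = 0
disc = 0

1 intersection point (tangent)


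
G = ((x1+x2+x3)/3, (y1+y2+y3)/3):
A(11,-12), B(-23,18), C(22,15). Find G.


Gx = (11- 23+22)/3 = 10/3 = 3.3333
Gy = (-12+18+15)/3 = 21/3 = 7.0000

G = (3.3333, 7.0000)


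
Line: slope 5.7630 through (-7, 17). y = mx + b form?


y - 17 = 5.7630(x + 7)
y = 5.7630x + 17 - 5.7630*(-7)
y = 5.7630x + 57.3410

y = 5.7630x + 57.3410


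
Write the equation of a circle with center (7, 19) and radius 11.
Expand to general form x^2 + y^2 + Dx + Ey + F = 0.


(x-7)^2 + (y-19)^2 = 11^2
D = -2h = -14, E = -2k = -38
F = h^2+k^2-r^2 = 49+361-121 = 289

x^2 + y^2 - 14x - 38y + 289 = 0


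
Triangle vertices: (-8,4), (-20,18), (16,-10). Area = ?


-8*(18+ 10) = -224
-20*(-10-4) = 280
16*(4-18) = -224
sum = -168
Area = |-168|/2 = 84.0000

84.0000 sq units


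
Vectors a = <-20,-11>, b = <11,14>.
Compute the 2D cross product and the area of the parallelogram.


cross = -20*14 + 11*11 = -280 + 121 = -159
Parallelogram area = |-159| = 159

cross = -159, parallelogram area = 159


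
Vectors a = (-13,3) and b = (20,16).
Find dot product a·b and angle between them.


a·b = -13*20 + 3*16 = -260 + 48 = -212
|a| = sqrt(169+9) = 13.3417
|b| = sqrt(400+256) = 25.6125
cos(theta) = -212/(sqrt(178)*sqrt(656)) = -212/sqrt(116768) = -0.620403
theta = arccos(-212/sqrt(116768)) = 128.3456 degrees

a·b = -212, theta = 128.3456 deg


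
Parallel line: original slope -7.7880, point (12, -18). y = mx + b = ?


Parallel lines have equal slopes.
m2 = -7.7880
b2 = -18 + 7.7880*12 = 75.4560

y = -7.7880x + 75.4560


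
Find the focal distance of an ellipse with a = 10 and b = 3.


c^2 = 10^2 - 3^2 = 100 - 9 = 91
c = sqrt(91) = 9.5394

c = 9.5394


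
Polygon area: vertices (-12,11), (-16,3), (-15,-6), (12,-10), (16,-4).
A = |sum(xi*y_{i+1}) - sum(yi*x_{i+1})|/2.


sum(xi*y_{i+1}) = -12*3 - 16*(-6) - 15*(-10) + 12*(-4) + 16*11 = 338
sum(yi*x_{i+1}) = 11*(-16) + 3*(-15) - 6*12 - 10*16 - 4*(-12) = -405
Area = |338 + 405|/2 = 743/2 = 371.5000

371.5000 sq units


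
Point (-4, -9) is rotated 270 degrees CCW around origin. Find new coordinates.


cos(270) = 0, sin(270) = -1
x' = -4*0 + 9*(-1) = -9
y' = -4*(-1) - 9*0 = 4

(-9, 4)


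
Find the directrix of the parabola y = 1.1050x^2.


a = 1.1050
1/(4a) = 0.2262
directrix: y = -0.2262 = -0.2262

y = -0.2262


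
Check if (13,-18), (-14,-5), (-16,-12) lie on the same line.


13*(-5+ 12) - 14*(-12+ 18) - 16*(-18+ 5)
= 91 - 84 + 208 = 215

No, not collinear (determinant = 215)


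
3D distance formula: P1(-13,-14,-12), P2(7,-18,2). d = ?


dx=20, dy=-4, dz=14
d = sqrt(400+16+196) = sqrt(612) = 24.7386

24.7386


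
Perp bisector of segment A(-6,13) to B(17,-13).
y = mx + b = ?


Midpoint = (5.5, 0)
Slope of AB = dy/dx = -26/23 = -1.1304
Perp slope = -dx/dy = 23/26 = 0.8846
b = My - (perp slope)*Mx = 0 + (23*5.5)/(-26) = 0 - 4.8654 = -4.8654

y = 0.8846x - 4.8654


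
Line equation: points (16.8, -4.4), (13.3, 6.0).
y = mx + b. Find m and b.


m = (10.4)/(-3.5) = -2.9714
b = y1 - m*x1 = -4.4 - (10.4*16.8)/(-3.5) = -4.4 + 49.9200 = 45.5200

y = -2.9714x + 45.5200


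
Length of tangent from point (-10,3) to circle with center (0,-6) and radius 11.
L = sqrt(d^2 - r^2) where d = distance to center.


d = sqrt((-10-0)^2 + (3+ 6)^2) = sqrt(100+81) = 13.4536
L = sqrt(181.0000 - 121) = sqrt(60.0000) = 7.7460

7.7460


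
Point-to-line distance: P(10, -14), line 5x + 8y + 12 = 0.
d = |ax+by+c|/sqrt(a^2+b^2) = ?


|5*10 + 8*(-14) + 12| = |-50| = 50
sqrt(25 + 64) = sqrt(89) = 9.4340
d = 50/sqrt(89) = 5.3000

5.3000


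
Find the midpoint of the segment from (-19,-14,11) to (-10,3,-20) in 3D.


Mx = (-19- 10)/2 = -14.5000
My = (-14+3)/2 = -5.5000
Mz = (11- 20)/2 = -4.5000

M = (-14.5000, -5.5000, -4.5000)


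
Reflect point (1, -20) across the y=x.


Reflection rule for y=x: (y, x)
(1, -20) -> (-20, 1)

(-20, 1)


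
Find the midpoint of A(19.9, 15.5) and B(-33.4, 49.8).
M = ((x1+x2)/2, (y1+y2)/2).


Mx = (19.9 - 33.4)/2 = -13.5/2 = -6.7500
My = (15.5 + 49.8)/2 = 65.3/2 = 32.6500

(-6.7500, 32.6500)


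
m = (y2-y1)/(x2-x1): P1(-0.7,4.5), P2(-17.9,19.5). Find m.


dy = 19.5 - 4.5 = 15.0
dx = -17.9 + 0.7 = -17.2
m = 15.0/(-17.2) = -0.8721

m = -0.8721


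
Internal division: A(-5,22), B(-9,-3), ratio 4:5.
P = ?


Px = (4*(-9) + 5*(-5))/9 = -61/9 = -6.7778
Py = (4*(-3) + 5*22)/9 = 98/9 = 10.8889

P = (-6.7778, 10.8889)


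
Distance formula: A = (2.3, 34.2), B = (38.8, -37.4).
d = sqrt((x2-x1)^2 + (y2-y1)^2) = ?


dx = 38.8 - 2.3 = 36.5
dy = -37.4 - 34.2 = -71.6
d = sqrt(1332.25 + 5126.56) = sqrt(6458.81) = 80.3667

80.3667


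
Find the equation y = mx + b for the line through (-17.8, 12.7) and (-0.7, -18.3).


m = (-31.0)/(17.1) = -1.8129
b = y1 - m*x1 = 12.7 - (-31.0*(-17.8))/(17.1) = 12.7 - 32.2690 = -19.5690

y = -1.8129x - 19.5690


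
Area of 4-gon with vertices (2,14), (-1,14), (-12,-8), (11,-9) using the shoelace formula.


sum(xi*y_{i+1}) = 2*14 - 1*(-8) - 12*(-9) + 11*14 = 298
sum(yi*x_{i+1}) = 14*(-1) + 14*(-12) - 8*11 - 9*2 = -288
Area = |298 + 288|/2 = 586/2 = 293.0000

293.0000 sq units


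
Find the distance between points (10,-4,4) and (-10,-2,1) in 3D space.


dx=-20, dy=2, dz=-3
d = sqrt(400+4+9) = sqrt(413) = 20.3224

20.3224


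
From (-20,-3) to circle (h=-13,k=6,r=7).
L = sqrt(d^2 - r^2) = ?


d = sqrt((-20+ 13)^2 + (-3-6)^2) = sqrt(49+81) = 11.4018
L = sqrt(130.0000 - 49) = sqrt(81.0000) = 9.0000

9.0000


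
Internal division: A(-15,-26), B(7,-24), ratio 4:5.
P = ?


Px = (4*7 + 5*(-15))/9 = -47/9 = -5.2222
Py = (4*(-24) + 5*(-26))/9 = -226/9 = -25.1111

P = (-5.2222, -25.1111)


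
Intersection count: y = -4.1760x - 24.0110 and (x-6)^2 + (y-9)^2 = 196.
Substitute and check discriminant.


Substitute y = -4.1760x - 24.0110: (x-6)^2 + (-4.1760x- 24.0110-9)^2 = 196
Expand to Ax^2 + Bx + C = 0, where b-k = -33.011
A = 1+m^2 = 18.438976
B = 2(m(b-k) - h) = 2(-4.1760*(-33.011) - 6) = 263.707872
C = h^2 + (b-k)^2 - r^2 = 36 + 1089.726121 - 196 = 929.726121
disc = B^2-4AC = 69541.8418 - 68572.7905 = 969.0513
disc > 0

2 intersection points


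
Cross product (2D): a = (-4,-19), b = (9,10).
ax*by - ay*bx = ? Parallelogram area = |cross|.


cross = -4*10 + 19*9 = -40 + 171 = 131
Parallelogram area = |131| = 131

cross = 131, parallelogram area = 131


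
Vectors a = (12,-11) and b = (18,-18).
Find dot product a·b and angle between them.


a·b = 12*18 - 11*(-18) = 216 + 198 = 414
|a| = sqrt(144+121) = 16.2788
|b| = sqrt(324+324) = 25.4558
cos(theta) = 414/(sqrt(265)*sqrt(648)) = 414/sqrt(171720) = 0.999056
theta = arccos(414/sqrt(171720)) = 2.4896 degrees

a·b = 414, theta = 2.4896 deg


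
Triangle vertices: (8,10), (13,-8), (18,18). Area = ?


8*(-8-18) = -208
13*(18-10) = 104
18*(10+ 8) = 324
sum = 220
Area = |220|/2 = 110.0000

110.0000 sq units
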